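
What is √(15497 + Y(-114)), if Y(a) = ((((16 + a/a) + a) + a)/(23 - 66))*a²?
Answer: √146566661/43 ≈ 281.55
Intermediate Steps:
Y(a) = a²*(-17/43 - 2*a/43) (Y(a) = ((((16 + 1) + a) + a)/(-43))*a² = (((17 + a) + a)*(-1/43))*a² = ((17 + 2*a)*(-1/43))*a² = (-17/43 - 2*a/43)*a² = a²*(-17/43 - 2*a/43))
√(15497 + Y(-114)) = √(15497 + (1/43)*(-114)²*(-17 - 2*(-114))) = √(15497 + (1/43)*12996*(-17 + 228)) = √(15497 + (1/43)*12996*211) = √(15497 + 2742156/43) = √(3408527/43) = √146566661/43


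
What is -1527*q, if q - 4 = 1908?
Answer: -2919624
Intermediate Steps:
q = 1912 (q = 4 + 1908 = 1912)
-1527*q = -1527*1912 = -2919624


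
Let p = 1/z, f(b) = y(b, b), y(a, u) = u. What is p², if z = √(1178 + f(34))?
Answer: 1/1212 ≈ 0.00082508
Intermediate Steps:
f(b) = b
z = 2*√303 (z = √(1178 + 34) = √1212 = 2*√303 ≈ 34.814)
p = √303/606 (p = 1/(2*√303) = √303/606 ≈ 0.028724)
p² = (√303/606)² = 1/1212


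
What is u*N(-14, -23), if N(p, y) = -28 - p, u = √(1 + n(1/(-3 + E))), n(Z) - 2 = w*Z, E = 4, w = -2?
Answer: -14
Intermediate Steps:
n(Z) = 2 - 2*Z
u = 1 (u = √(1 + (2 - 2/(-3 + 4))) = √(1 + (2 - 2/1)) = √(1 + (2 - 2*1)) = √(1 + (2 - 2)) = √(1 + 0) = √1 = 1)
u*N(-14, -23) = 1*(-28 - 1*(-14)) = 1*(-28 + 14) = 1*(-14) = -14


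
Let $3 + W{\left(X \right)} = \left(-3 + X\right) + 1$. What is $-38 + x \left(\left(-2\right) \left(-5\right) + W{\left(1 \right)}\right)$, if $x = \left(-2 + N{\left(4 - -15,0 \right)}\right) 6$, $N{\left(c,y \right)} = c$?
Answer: $574$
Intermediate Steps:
$W{\left(X \right)} = -5 + X$ ($W{\left(X \right)} = -3 + \left(\left(-3 + X\right) + 1\right) = -3 + \left(-2 + X\right) = -5 + X$)
$x = 102$ ($x = \left(-2 + \left(4 - -15\right)\right) 6 = \left(-2 + \left(4 + 15\right)\right) 6 = \left(-2 + 19\right) 6 = 17 \cdot 6 = 102$)
$-38 + x \left(\left(-2\right) \left(-5\right) + W{\left(1 \right)}\right) = -38 + 102 \left(\left(-2\right) \left(-5\right) + \left(-5 + 1\right)\right) = -38 + 102 \left(10 - 4\right) = -38 + 102 \cdot 6 = -38 + 612 = 574$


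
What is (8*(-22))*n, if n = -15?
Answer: 2640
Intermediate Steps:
(8*(-22))*n = (8*(-22))*(-15) = -176*(-15) = 2640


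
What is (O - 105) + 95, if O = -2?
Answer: -12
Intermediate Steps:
(O - 105) + 95 = (-2 - 105) + 95 = -107 + 95 = -12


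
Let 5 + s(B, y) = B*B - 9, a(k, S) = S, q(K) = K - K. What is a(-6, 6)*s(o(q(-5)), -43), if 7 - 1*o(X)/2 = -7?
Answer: 4620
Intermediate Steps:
q(K) = 0
o(X) = 28 (o(X) = 14 - 2*(-7) = 14 + 14 = 28)
s(B, y) = -14 + B² (s(B, y) = -5 + (B*B - 9) = -5 + (B² - 9) = -5 + (-9 + B²) = -14 + B²)
a(-6, 6)*s(o(q(-5)), -43) = 6*(-14 + 28²) = 6*(-14 + 784) = 6*770 = 4620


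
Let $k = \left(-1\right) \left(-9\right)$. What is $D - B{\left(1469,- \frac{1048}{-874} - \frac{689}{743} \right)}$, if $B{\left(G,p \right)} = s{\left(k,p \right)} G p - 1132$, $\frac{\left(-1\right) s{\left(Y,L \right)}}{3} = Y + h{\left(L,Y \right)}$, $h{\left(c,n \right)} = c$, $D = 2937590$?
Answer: $\frac{310983224142272316}{105424245481} \approx 2.9498 \cdot 10^{6}$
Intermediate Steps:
$k = 9$
$s{\left(Y,L \right)} = - 3 L - 3 Y$ ($s{\left(Y,L \right)} = - 3 \left(Y + L\right) = - 3 \left(L + Y\right) = - 3 L - 3 Y$)
$B{\left(G,p \right)} = -1132 + G p \left(-27 - 3 p\right)$ ($B{\left(G,p \right)} = \left(- 3 p - 27\right) G p - 1132 = \left(-27 - 3 p\right) G p - 1132 = G \left(-27 - 3 p\right) p - 1132 = G p \left(-27 - 3 p\right) - 1132 = -1132 + G p \left(-27 - 3 p\right)$)
$D - B{\left(1469,- \frac{1048}{-874} - \frac{689}{743} \right)} = 2937590 - \left(-1132 - 4407 \left(- \frac{1048}{-874} - \frac{689}{743}\right) \left(9 - \left(- \frac{524}{437} + \frac{689}{743}\right)\right)\right) = 2937590 - \left(-1132 - 4407 \left(\left(-1048\right) \left(- \frac{1}{874}\right) - \frac{689}{743}\right) \left(9 - - \frac{88239}{324691}\right)\right) = 2937590 - \left(-1132 - 4407 \left(\frac{524}{437} - \frac{689}{743}\right) \left(9 + \left(\frac{524}{437} - \frac{689}{743}\right)\right)\right) = 2937590 - \left(-1132 - 4407 \cdot \frac{88239}{324691} \left(9 + \frac{88239}{324691}\right)\right) = 2937590 - \left(-1132 - 4407 \cdot \frac{88239}{324691} \cdot \frac{3010458}{324691}\right) = 2937590 - \left(-1132 - \frac{1170674613857034}{105424245481}\right) = 2937590 - - \frac{1290014859741526}{105424245481} = 2937590 + \frac{1290014859741526}{105424245481} = \frac{310983224142272316}{105424245481}$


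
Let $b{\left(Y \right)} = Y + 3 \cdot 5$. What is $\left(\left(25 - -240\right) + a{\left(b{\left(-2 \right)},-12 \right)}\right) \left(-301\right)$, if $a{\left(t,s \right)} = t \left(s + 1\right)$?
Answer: $-36722$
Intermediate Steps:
$b{\left(Y \right)} = 15 + Y$ ($b{\left(Y \right)} = Y + 15 = 15 + Y$)
$a{\left(t,s \right)} = t \left(1 + s\right)$
$\left(\left(25 - -240\right) + a{\left(b{\left(-2 \right)},-12 \right)}\right) \left(-301\right) = \left(\left(25 - -240\right) + \left(15 - 2\right) \left(1 - 12\right)\right) \left(-301\right) = \left(\left(25 + 240\right) + 13 \left(-11\right)\right) \left(-301\right) = \left(265 - 143\right) \left(-301\right) = 122 \left(-301\right) = -36722$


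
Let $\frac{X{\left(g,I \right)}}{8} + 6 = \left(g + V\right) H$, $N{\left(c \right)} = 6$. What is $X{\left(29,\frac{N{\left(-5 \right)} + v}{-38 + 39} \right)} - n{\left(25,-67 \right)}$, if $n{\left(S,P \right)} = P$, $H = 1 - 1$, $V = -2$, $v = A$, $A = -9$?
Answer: $19$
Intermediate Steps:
$v = -9$
$H = 0$ ($H = 1 - 1 = 0$)
$X{\left(g,I \right)} = -48$ ($X{\left(g,I \right)} = -48 + 8 \left(g - 2\right) 0 = -48 + 8 \left(-2 + g\right) 0 = -48 + 8 \cdot 0 = -48 + 0 = -48$)
$X{\left(29,\frac{N{\left(-5 \right)} + v}{-38 + 39} \right)} - n{\left(25,-67 \right)} = -48 - -67 = -48 + 67 = 19$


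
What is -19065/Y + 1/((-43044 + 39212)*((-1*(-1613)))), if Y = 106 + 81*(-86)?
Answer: 5892053159/2120088488 ≈ 2.7792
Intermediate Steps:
Y = -6860 (Y = 106 - 6966 = -6860)
-19065/Y + 1/((-43044 + 39212)*((-1*(-1613)))) = -19065/(-6860) + 1/((-43044 + 39212)*((-1*(-1613)))) = -19065*(-1/6860) + 1/(-3832*1613) = 3813/1372 - 1/3832*1/1613 = 3813/1372 - 1/6181016 = 5892053159/2120088488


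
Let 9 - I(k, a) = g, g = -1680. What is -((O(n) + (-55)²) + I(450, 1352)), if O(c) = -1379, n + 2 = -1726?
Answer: -3335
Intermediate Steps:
n = -1728 (n = -2 - 1726 = -1728)
I(k, a) = 1689 (I(k, a) = 9 - 1*(-1680) = 9 + 1680 = 1689)
-((O(n) + (-55)²) + I(450, 1352)) = -((-1379 + (-55)²) + 1689) = -((-1379 + 3025) + 1689) = -(1646 + 1689) = -1*3335 = -3335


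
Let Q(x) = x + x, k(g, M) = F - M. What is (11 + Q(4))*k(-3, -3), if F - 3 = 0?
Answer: 114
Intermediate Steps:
F = 3 (F = 3 + 0 = 3)
k(g, M) = 3 - M
Q(x) = 2*x
(11 + Q(4))*k(-3, -3) = (11 + 2*4)*(3 - 1*(-3)) = (11 + 8)*(3 + 3) = 19*6 = 114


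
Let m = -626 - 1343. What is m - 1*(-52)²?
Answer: -4673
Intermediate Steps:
m = -1969
m - 1*(-52)² = -1969 - 1*(-52)² = -1969 - 1*2704 = -1969 - 2704 = -4673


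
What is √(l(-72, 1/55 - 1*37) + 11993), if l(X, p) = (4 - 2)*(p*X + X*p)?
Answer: √68497385/55 ≈ 150.48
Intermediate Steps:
l(X, p) = 4*X*p (l(X, p) = 2*(X*p + X*p) = 2*(2*X*p) = 4*X*p)
√(l(-72, 1/55 - 1*37) + 11993) = √(4*(-72)*(1/55 - 1*37) + 11993) = √(4*(-72)*(1/55 - 37) + 11993) = √(4*(-72)*(-2034/55) + 11993) = √(585792/55 + 11993) = √(1245407/55) = √68497385/55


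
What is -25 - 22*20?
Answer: -465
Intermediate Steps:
-25 - 22*20 = -25 - 440 = -465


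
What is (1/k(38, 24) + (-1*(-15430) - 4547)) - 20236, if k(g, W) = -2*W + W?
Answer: -224473/24 ≈ -9353.0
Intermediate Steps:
k(g, W) = -W
(1/k(38, 24) + (-1*(-15430) - 4547)) - 20236 = (1/(-1*24) + (-1*(-15430) - 4547)) - 20236 = (1/(-24) + (15430 - 4547)) - 20236 = (-1/24 + 10883) - 20236 = 261191/24 - 20236 = -224473/24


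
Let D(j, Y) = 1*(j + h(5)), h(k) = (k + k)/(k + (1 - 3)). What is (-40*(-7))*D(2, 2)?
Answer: 4480/3 ≈ 1493.3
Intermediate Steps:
h(k) = 2*k/(-2 + k) (h(k) = (2*k)/(k - 2) = (2*k)/(-2 + k) = 2*k/(-2 + k))
D(j, Y) = 10/3 + j (D(j, Y) = 1*(j + 2*5/(-2 + 5)) = 1*(j + 2*5/3) = 1*(j + 2*5*(1/3)) = 1*(j + 10/3) = 1*(10/3 + j) = 10/3 + j)
(-40*(-7))*D(2, 2) = (-40*(-7))*(10/3 + 2) = 280*(16/3) = 4480/3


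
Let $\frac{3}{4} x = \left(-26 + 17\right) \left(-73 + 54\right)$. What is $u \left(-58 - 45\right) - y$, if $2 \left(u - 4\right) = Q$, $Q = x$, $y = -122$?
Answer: $-12032$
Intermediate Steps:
$x = 228$ ($x = \frac{4 \left(-26 + 17\right) \left(-73 + 54\right)}{3} = \frac{4 \left(\left(-9\right) \left(-19\right)\right)}{3} = \frac{4}{3} \cdot 171 = 228$)
$Q = 228$
$u = 118$ ($u = 4 + \frac{1}{2} \cdot 228 = 4 + 114 = 118$)
$u \left(-58 - 45\right) - y = 118 \left(-58 - 45\right) - -122 = 118 \left(-103\right) + 122 = -12154 + 122 = -12032$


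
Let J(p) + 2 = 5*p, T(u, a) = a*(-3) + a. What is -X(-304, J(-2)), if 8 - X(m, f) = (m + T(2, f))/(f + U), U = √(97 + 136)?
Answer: -4072/89 - 280*√233/89 ≈ -93.775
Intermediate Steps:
T(u, a) = -2*a (T(u, a) = -3*a + a = -2*a)
U = √233 ≈ 15.264
J(p) = -2 + 5*p
X(m, f) = 8 - (m - 2*f)/(f + √233)
-X(-304, J(-2)) = -(-1*(-304) + 8*√233 + 10*(-2 + 5*(-2)))/((-2 + 5*(-2)) + √233) = -(304 + 8*√233 + 10*(-2 - 10))/((-2 - 10) + √233) = -(304 + 8*√233 + 10*(-12))/(-12 + √233) = -(304 + 8*√233 - 120)/(-12 + √233) = -(184 + 8*√233)/(-12 + √233)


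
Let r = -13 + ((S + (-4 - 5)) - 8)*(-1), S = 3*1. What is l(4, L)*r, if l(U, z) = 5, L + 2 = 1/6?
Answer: 5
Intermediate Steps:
L = -11/6 (L = -2 + 1/6 = -2 + ⅙ = -11/6 ≈ -1.8333)
S = 3
r = 1 (r = -13 + ((3 + (-4 - 5)) - 8)*(-1) = -13 + ((3 - 9) - 8)*(-1) = -13 + (-6 - 8)*(-1) = -13 - 14*(-1) = -13 + 14 = 1)
l(4, L)*r = 5*1 = 5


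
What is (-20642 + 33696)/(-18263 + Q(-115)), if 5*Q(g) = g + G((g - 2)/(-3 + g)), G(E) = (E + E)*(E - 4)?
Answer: -90881948/127315439 ≈ -0.71383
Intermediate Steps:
G(E) = 2*E*(-4 + E) (G(E) = (2*E)*(-4 + E) = 2*E*(-4 + E))
Q(g) = g/5 + 2*(-4 + (-2 + g)/(-3 + g))*(-2 + g)/(5*(-3 + g)) (Q(g) = (g + 2*((g - 2)/(-3 + g))*(-4 + (g - 2)/(-3 + g)))/5 = (g + 2*((-2 + g)/(-3 + g))*(-4 + (-2 + g)/(-3 + g)))/5 = (g + 2*(-4 + (-2 + g)/(-3 + g))*(-2 + g)/(-3 + g))/5 = g/5 + 2*(-4 + (-2 + g)/(-3 + g))*(-2 + g)/(5*(-3 + g)))
(-20642 + 33696)/(-18263 + Q(-115)) = (-20642 + 33696)/(-18263 + (-115*(-3 - 115)² - 2*(-10 + 3*(-115))*(-2 - 115))/(5*(-3 - 115)²)) = 13054/(-18263 + (⅕)*(-115*(-118)² - 2*(-10 - 345)*(-117))/(-118)²) = 13054/(-18263 + (⅕)*(1/13924)*(-115*13924 - 2*(-355)*(-117))) = 13054/(-18263 + (⅕)*(1/13924)*(-1601260 - 83070)) = 13054/(-18263 + (⅕)*(1/13924)*(-1684330)) = 13054/(-18263 - 168433/6962) = 13054/(-127315439/6962) = 13054*(-6962/127315439) = -90881948/127315439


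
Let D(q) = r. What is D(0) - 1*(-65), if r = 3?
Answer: 68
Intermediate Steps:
D(q) = 3
D(0) - 1*(-65) = 3 - 1*(-65) = 3 + 65 = 68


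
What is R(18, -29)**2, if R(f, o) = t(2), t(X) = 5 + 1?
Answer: 36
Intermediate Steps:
t(X) = 6
R(f, o) = 6
R(18, -29)**2 = 6**2 = 36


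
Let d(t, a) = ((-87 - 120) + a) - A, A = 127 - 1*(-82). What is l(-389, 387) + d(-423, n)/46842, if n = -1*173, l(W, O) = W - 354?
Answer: -34804195/46842 ≈ -743.01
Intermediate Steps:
l(W, O) = -354 + W
A = 209 (A = 127 + 82 = 209)
n = -173
d(t, a) = -416 + a (d(t, a) = ((-87 - 120) + a) - 1*209 = (-207 + a) - 209 = -416 + a)
l(-389, 387) + d(-423, n)/46842 = (-354 - 389) + (-416 - 173)/46842 = -743 - 589*1/46842 = -743 - 589/46842 = -34804195/46842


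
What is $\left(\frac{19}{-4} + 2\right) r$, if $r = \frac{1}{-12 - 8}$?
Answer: $\frac{11}{80} \approx 0.1375$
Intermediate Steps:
$r = - \frac{1}{20}$ ($r = \frac{1}{-20} = - \frac{1}{20} \approx -0.05$)
$\left(\frac{19}{-4} + 2\right) r = \left(\frac{19}{-4} + 2\right) \left(- \frac{1}{20}\right) = \left(19 \left(- \frac{1}{4}\right) + 2\right) \left(- \frac{1}{20}\right) = \left(- \frac{19}{4} + 2\right) \left(- \frac{1}{20}\right) = \left(- \frac{11}{4}\right) \left(- \frac{1}{20}\right) = \frac{11}{80}$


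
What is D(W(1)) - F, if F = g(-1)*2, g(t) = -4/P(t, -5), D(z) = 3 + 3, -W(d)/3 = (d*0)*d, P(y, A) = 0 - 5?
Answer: 22/5 ≈ 4.4000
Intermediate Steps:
P(y, A) = -5
W(d) = 0 (W(d) = -3*d*0*d = -0*d = -3*0 = 0)
D(z) = 6
g(t) = ⅘ (g(t) = -4/(-5) = -4*(-⅕) = ⅘)
F = 8/5 (F = (⅘)*2 = 8/5 ≈ 1.6000)
D(W(1)) - F = 6 - 1*8/5 = 6 - 8/5 = 22/5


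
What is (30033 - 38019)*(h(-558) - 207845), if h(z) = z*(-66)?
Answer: 1365741762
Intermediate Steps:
h(z) = -66*z
(30033 - 38019)*(h(-558) - 207845) = (30033 - 38019)*(-66*(-558) - 207845) = -7986*(36828 - 207845) = -7986*(-171017) = 1365741762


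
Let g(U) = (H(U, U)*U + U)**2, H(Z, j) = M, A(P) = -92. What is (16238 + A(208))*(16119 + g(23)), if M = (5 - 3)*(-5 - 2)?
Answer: 1703725920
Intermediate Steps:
M = -14 (M = 2*(-7) = -14)
H(Z, j) = -14
g(U) = 169*U**2 (g(U) = (-14*U + U)**2 = (-13*U)**2 = 169*U**2)
(16238 + A(208))*(16119 + g(23)) = (16238 - 92)*(16119 + 169*23**2) = 16146*(16119 + 169*529) = 16146*(16119 + 89401) = 16146*105520 = 1703725920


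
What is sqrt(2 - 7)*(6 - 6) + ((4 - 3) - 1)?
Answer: 0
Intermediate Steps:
sqrt(2 - 7)*(6 - 6) + ((4 - 3) - 1) = sqrt(-5)*0 + (1 - 1) = (I*sqrt(5))*0 + 0 = 0 + 0 = 0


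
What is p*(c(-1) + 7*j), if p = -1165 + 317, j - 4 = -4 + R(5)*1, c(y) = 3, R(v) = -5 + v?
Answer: -2544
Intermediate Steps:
j = 0 (j = 4 + (-4 + (-5 + 5)*1) = 4 + (-4 + 0*1) = 4 + (-4 + 0) = 4 - 4 = 0)
p = -848
p*(c(-1) + 7*j) = -848*(3 + 7*0) = -848*(3 + 0) = -848*3 = -2544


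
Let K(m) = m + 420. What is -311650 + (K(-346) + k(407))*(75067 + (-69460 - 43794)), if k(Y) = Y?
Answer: -18679597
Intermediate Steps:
K(m) = 420 + m
-311650 + (K(-346) + k(407))*(75067 + (-69460 - 43794)) = -311650 + ((420 - 346) + 407)*(75067 + (-69460 - 43794)) = -311650 + (74 + 407)*(75067 - 113254) = -311650 + 481*(-38187) = -311650 - 18367947 = -18679597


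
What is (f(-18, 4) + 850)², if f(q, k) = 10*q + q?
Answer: 425104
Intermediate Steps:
f(q, k) = 11*q
(f(-18, 4) + 850)² = (11*(-18) + 850)² = (-198 + 850)² = 652² = 425104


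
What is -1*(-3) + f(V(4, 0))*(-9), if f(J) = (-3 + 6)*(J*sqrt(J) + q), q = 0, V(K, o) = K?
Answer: -213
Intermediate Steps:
f(J) = 3*J**(3/2) (f(J) = (-3 + 6)*(J*sqrt(J) + 0) = 3*(J**(3/2) + 0) = 3*J**(3/2))
-1*(-3) + f(V(4, 0))*(-9) = -1*(-3) + (3*4**(3/2))*(-9) = 3 + (3*8)*(-9) = 3 + 24*(-9) = 3 - 216 = -213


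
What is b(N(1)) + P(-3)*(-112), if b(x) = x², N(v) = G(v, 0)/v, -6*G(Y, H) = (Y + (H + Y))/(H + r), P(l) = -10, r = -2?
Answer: 40321/36 ≈ 1120.0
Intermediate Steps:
G(Y, H) = -(H + 2*Y)/(6*(-2 + H)) (G(Y, H) = -(Y + (H + Y))/(6*(H - 2)) = -(H + 2*Y)/(6*(-2 + H)))
N(v) = ⅙ (N(v) = ((-1*0 - 2*v)/(6*(-2 + 0)))/v = ((⅙)*(0 - 2*v)/(-2))/v = ((⅙)*(-½)*(-2*v))/v = (v/6)/v = ⅙)
b(N(1)) + P(-3)*(-112) = (⅙)² - 10*(-112) = 1/36 + 1120 = 40321/36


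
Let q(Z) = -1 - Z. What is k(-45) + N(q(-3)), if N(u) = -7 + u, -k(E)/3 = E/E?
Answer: -8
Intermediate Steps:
k(E) = -3 (k(E) = -3*E/E = -3*1 = -3)
k(-45) + N(q(-3)) = -3 + (-7 + (-1 - 1*(-3))) = -3 + (-7 + (-1 + 3)) = -3 + (-7 + 2) = -3 - 5 = -8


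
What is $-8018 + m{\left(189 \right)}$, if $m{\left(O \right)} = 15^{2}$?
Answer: $-7793$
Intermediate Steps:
$m{\left(O \right)} = 225$
$-8018 + m{\left(189 \right)} = -8018 + 225 = -7793$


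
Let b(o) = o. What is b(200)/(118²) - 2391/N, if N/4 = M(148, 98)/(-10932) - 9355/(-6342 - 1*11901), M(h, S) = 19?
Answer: -138322522750433/118263775961 ≈ -1169.6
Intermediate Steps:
N = 33974081/16619373 (N = 4*(19/(-10932) - 9355/(-6342 - 1*11901)) = 4*(19*(-1/10932) - 9355/(-6342 - 11901)) = 4*(-19/10932 - 9355/(-18243)) = 4*(-19/10932 - 9355*(-1/18243)) = 4*(-19/10932 + 9355/18243) = 4*(33974081/66477492) = 33974081/16619373 ≈ 2.0442)
b(200)/(118²) - 2391/N = 200/(118²) - 2391/33974081/16619373 = 200/13924 - 2391*16619373/33974081 = 200*(1/13924) - 39736920843/33974081 = 50/3481 - 39736920843/33974081 = -138322522750433/118263775961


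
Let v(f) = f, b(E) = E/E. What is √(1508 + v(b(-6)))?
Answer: √1509 ≈ 38.846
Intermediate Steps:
b(E) = 1
√(1508 + v(b(-6))) = √(1508 + 1) = √1509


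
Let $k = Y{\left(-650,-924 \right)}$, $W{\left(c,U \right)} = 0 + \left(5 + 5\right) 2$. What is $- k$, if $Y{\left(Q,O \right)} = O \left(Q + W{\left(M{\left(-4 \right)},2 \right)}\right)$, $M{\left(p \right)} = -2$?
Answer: $-582120$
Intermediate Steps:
$W{\left(c,U \right)} = 20$ ($W{\left(c,U \right)} = 0 + 10 \cdot 2 = 0 + 20 = 20$)
$Y{\left(Q,O \right)} = O \left(20 + Q\right)$ ($Y{\left(Q,O \right)} = O \left(Q + 20\right) = O \left(20 + Q\right)$)
$k = 582120$ ($k = - 924 \left(20 - 650\right) = \left(-924\right) \left(-630\right) = 582120$)
$- k = \left(-1\right) 582120 = -582120$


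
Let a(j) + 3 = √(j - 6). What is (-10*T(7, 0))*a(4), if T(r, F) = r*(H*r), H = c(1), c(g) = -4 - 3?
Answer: -10290 + 3430*I*√2 ≈ -10290.0 + 4850.8*I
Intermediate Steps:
c(g) = -7
a(j) = -3 + √(-6 + j) (a(j) = -3 + √(j - 6) = -3 + √(-6 + j))
H = -7
T(r, F) = -7*r² (T(r, F) = r*(-7*r) = -7*r²)
(-10*T(7, 0))*a(4) = (-(-70)*7²)*(-3 + √(-6 + 4)) = (-(-70)*49)*(-3 + √(-2)) = (-10*(-343))*(-3 + I*√2) = 3430*(-3 + I*√2) = -10290 + 3430*I*√2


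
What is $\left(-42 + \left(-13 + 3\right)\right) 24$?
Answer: $-1248$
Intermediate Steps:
$\left(-42 + \left(-13 + 3\right)\right) 24 = \left(-42 - 10\right) 24 = \left(-52\right) 24 = -1248$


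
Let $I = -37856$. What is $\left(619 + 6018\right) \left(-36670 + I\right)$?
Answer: $-494629062$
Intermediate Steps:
$\left(619 + 6018\right) \left(-36670 + I\right) = \left(619 + 6018\right) \left(-36670 - 37856\right) = 6637 \left(-74526\right) = -494629062$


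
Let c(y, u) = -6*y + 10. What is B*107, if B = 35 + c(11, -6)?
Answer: -2247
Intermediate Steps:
c(y, u) = 10 - 6*y
B = -21 (B = 35 + (10 - 6*11) = 35 + (10 - 66) = 35 - 56 = -21)
B*107 = -21*107 = -2247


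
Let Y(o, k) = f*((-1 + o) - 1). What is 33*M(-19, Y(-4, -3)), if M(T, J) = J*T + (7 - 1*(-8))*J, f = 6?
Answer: 4752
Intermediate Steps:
Y(o, k) = -12 + 6*o (Y(o, k) = 6*((-1 + o) - 1) = 6*(-2 + o) = -12 + 6*o)
M(T, J) = 15*J + J*T (M(T, J) = J*T + (7 + 8)*J = J*T + 15*J = 15*J + J*T)
33*M(-19, Y(-4, -3)) = 33*((-12 + 6*(-4))*(15 - 19)) = 33*((-12 - 24)*(-4)) = 33*(-36*(-4)) = 33*144 = 4752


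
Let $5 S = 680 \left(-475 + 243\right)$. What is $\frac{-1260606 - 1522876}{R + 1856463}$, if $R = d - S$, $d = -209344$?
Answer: $- \frac{2783482}{1678671} \approx -1.6581$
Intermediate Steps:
$S = -31552$ ($S = \frac{680 \left(-475 + 243\right)}{5} = \frac{680 \left(-232\right)}{5} = \frac{1}{5} \left(-157760\right) = -31552$)
$R = -177792$ ($R = -209344 - -31552 = -209344 + 31552 = -177792$)
$\frac{-1260606 - 1522876}{R + 1856463} = \frac{-1260606 - 1522876}{-177792 + 1856463} = - \frac{2783482}{1678671}$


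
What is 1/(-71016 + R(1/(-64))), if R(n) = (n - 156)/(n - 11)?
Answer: -141/10011259 ≈ -1.4084e-5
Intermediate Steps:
R(n) = (-156 + n)/(-11 + n)
1/(-71016 + R(1/(-64))) = 1/(-71016 + (-156 + 1/(-64))/(-11 + 1/(-64))) = 1/(-71016 + (-156 - 1/64)/(-11 - 1/64)) = 1/(-71016 - 9985/64/(-705/64)) = 1/(-71016 - 64/705*(-9985/64)) = 1/(-71016 + 1997/141) = 1/(-10011259/141) = -141/10011259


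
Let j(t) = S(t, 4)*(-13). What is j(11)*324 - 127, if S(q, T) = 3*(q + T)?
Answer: -189667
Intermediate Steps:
S(q, T) = 3*T + 3*q (S(q, T) = 3*(T + q) = 3*T + 3*q)
j(t) = -156 - 39*t (j(t) = (3*4 + 3*t)*(-13) = (12 + 3*t)*(-13) = -156 - 39*t)
j(11)*324 - 127 = (-156 - 39*11)*324 - 127 = (-156 - 429)*324 - 127 = -585*324 - 127 = -189540 - 127 = -189667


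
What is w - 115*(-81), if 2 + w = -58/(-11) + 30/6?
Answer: 102556/11 ≈ 9323.3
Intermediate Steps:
w = 91/11 (w = -2 + (-58/(-11) + 30/6) = -2 + (-58*(-1/11) + 30*(⅙)) = -2 + (58/11 + 5) = -2 + 113/11 = 91/11 ≈ 8.2727)
w - 115*(-81) = 91/11 - 115*(-81) = 91/11 + 9315 = 102556/11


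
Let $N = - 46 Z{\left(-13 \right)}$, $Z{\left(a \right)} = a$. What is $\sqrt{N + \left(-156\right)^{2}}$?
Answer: $\sqrt{24934} \approx 157.91$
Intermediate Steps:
$N = 598$ ($N = \left(-46\right) \left(-13\right) = 598$)
$\sqrt{N + \left(-156\right)^{2}} = \sqrt{598 + \left(-156\right)^{2}} = \sqrt{598 + 24336} = \sqrt{24934}$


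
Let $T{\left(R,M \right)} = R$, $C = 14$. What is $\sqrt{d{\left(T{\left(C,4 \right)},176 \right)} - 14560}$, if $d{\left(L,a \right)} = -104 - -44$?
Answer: $2 i \sqrt{3655} \approx 120.91 i$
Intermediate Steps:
$d{\left(L,a \right)} = -60$ ($d{\left(L,a \right)} = -104 + 44 = -60$)
$\sqrt{d{\left(T{\left(C,4 \right)},176 \right)} - 14560} = \sqrt{-60 - 14560} = \sqrt{-14620} = 2 i \sqrt{3655}$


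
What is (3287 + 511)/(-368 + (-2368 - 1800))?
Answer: -211/252 ≈ -0.83730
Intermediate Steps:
(3287 + 511)/(-368 + (-2368 - 1800)) = 3798/(-368 - 4168) = 3798/(-4536) = 3798*(-1/4536) = -211/252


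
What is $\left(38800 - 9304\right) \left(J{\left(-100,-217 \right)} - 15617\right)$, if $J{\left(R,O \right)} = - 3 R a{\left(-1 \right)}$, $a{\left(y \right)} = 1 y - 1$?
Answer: $-478336632$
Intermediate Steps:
$a{\left(y \right)} = -1 + y$ ($a{\left(y \right)} = y - 1 = -1 + y$)
$J{\left(R,O \right)} = 6 R$ ($J{\left(R,O \right)} = - 3 R \left(-1 - 1\right) = - 3 R \left(-2\right) = 6 R$)
$\left(38800 - 9304\right) \left(J{\left(-100,-217 \right)} - 15617\right) = \left(38800 - 9304\right) \left(6 \left(-100\right) - 15617\right) = 29496 \left(-600 - 15617\right) = 29496 \left(-16217\right) = -478336632$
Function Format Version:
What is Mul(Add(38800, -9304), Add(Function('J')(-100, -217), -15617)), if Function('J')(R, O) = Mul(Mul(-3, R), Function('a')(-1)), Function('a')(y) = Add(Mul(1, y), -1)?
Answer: -478336632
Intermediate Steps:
Function('a')(y) = Add(-1, y) (Function('a')(y) = Add(y, -1) = Add(-1, y))
Function('J')(R, O) = Mul(6, R) (Function('J')(R, O) = Mul(Mul(-3, R), Add(-1, -1)) = Mul(Mul(-3, R), -2) = Mul(6, R))
Mul(Add(38800, -9304), Add(Function('J')(-100, -217), -15617)) = Mul(Add(38800, -9304), Add(Mul(6, -100), -15617)) = Mul(29496, Add(-600, -15617)) = Mul(29496, -16217) = -478336632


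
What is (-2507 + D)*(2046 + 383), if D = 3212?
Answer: 1712445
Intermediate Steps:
(-2507 + D)*(2046 + 383) = (-2507 + 3212)*(2046 + 383) = 705*2429 = 1712445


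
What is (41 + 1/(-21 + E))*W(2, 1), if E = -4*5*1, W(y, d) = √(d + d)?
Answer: 1680*√2/41 ≈ 57.948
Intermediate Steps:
W(y, d) = √2*√d (W(y, d) = √(2*d) = √2*√d)
E = -20 (E = -20*1 = -20)
(41 + 1/(-21 + E))*W(2, 1) = (41 + 1/(-21 - 20))*(√2*√1) = (41 + 1/(-41))*(√2*1) = (41 - 1/41)*√2 = 1680*√2/41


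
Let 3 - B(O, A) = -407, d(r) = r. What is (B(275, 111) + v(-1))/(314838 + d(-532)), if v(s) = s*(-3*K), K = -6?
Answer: 196/157153 ≈ 0.0012472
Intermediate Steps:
B(O, A) = 410 (B(O, A) = 3 - 1*(-407) = 3 + 407 = 410)
v(s) = 18*s (v(s) = s*(-3*(-6)) = s*18 = 18*s)
(B(275, 111) + v(-1))/(314838 + d(-532)) = (410 + 18*(-1))/(314838 - 532) = (410 - 18)/314306 = 392*(1/314306) = 196/157153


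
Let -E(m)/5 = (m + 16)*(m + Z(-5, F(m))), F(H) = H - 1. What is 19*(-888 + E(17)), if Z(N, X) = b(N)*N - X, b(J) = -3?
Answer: -67032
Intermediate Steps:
F(H) = -1 + H
Z(N, X) = -X - 3*N (Z(N, X) = -3*N - X = -X - 3*N)
E(m) = -1280 - 80*m (E(m) = -5*(m + 16)*(m + (-(-1 + m) - 3*(-5))) = -5*(16 + m)*(m + ((1 - m) + 15)) = -5*(16 + m)*(m + (16 - m)) = -5*(16 + m)*16 = -5*(256 + 16*m) = -1280 - 80*m)
19*(-888 + E(17)) = 19*(-888 + (-1280 - 80*17)) = 19*(-888 + (-1280 - 1360)) = 19*(-888 - 2640) = 19*(-3528) = -67032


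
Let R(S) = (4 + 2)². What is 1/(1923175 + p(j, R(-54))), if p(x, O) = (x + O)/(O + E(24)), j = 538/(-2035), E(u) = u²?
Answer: 622710/1197580340611 ≈ 5.1997e-7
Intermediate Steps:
R(S) = 36 (R(S) = 6² = 36)
j = -538/2035 (j = 538*(-1/2035) = -538/2035 ≈ -0.26437)
p(x, O) = (O + x)/(576 + O) (p(x, O) = (x + O)/(O + 24²) = (O + x)/(O + 576) = (O + x)/(576 + O))
1/(1923175 + p(j, R(-54))) = 1/(1923175 + (36 - 538/2035)/(576 + 36)) = 1/(1923175 + (72722/2035)/612) = 1/(1923175 + (1/612)*(72722/2035)) = 1/(1923175 + 36361/622710) = 1/(1197580340611/622710) = 622710/1197580340611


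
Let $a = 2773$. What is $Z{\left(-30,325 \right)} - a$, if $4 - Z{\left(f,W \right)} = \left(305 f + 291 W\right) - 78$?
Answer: $-88116$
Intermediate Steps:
$Z{\left(f,W \right)} = 82 - 305 f - 291 W$ ($Z{\left(f,W \right)} = 4 - \left(\left(305 f + 291 W\right) - 78\right) = 4 - \left(\left(291 W + 305 f\right) - 78\right) = 4 - \left(-78 + 291 W + 305 f\right) = 82 - 305 f - 291 W$)
$Z{\left(-30,325 \right)} - a = \left(82 - -9150 - 94575\right) - 2773 = \left(82 + 9150 - 94575\right) - 2773 = -85343 - 2773 = -88116$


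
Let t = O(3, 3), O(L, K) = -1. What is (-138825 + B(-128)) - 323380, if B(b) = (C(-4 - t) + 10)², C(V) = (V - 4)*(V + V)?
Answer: -459501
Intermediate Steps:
t = -1
C(V) = 2*V*(-4 + V) (C(V) = (-4 + V)*(2*V) = 2*V*(-4 + V))
B(b) = 2704 (B(b) = (2*(-4 - 1*(-1))*(-4 + (-4 - 1*(-1))) + 10)² = (2*(-4 + 1)*(-4 + (-4 + 1)) + 10)² = (2*(-3)*(-4 - 3) + 10)² = (2*(-3)*(-7) + 10)² = (42 + 10)² = 52² = 2704)
(-138825 + B(-128)) - 323380 = (-138825 + 2704) - 323380 = -136121 - 323380 = -459501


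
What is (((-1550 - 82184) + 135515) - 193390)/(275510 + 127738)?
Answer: -47203/134416 ≈ -0.35117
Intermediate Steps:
(((-1550 - 82184) + 135515) - 193390)/(275510 + 127738) = ((-83734 + 135515) - 193390)/403248 = (51781 - 193390)*(1/403248) = -141609*1/403248 = -47203/134416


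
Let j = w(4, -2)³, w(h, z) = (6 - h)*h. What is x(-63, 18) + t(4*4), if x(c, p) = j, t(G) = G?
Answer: 528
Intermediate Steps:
w(h, z) = h*(6 - h)
j = 512 (j = (4*(6 - 1*4))³ = (4*(6 - 4))³ = (4*2)³ = 8³ = 512)
x(c, p) = 512
x(-63, 18) + t(4*4) = 512 + 4*4 = 512 + 16 = 528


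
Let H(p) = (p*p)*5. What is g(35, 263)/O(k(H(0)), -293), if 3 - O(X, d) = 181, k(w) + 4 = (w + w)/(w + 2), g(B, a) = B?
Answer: -35/178 ≈ -0.19663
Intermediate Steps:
H(p) = 5*p**2 (H(p) = p**2*5 = 5*p**2)
k(w) = -4 + 2*w/(2 + w) (k(w) = -4 + (w + w)/(w + 2) = -4 + (2*w)/(2 + w) = -4 + 2*w/(2 + w))
O(X, d) = -178 (O(X, d) = 3 - 1*181 = 3 - 181 = -178)
g(35, 263)/O(k(H(0)), -293) = 35/(-178) = 35*(-1/178) = -35/178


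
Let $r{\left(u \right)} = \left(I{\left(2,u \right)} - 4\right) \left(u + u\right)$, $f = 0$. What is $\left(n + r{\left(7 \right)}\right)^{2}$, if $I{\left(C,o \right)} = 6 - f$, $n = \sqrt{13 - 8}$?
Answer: $\left(28 + \sqrt{5}\right)^{2} \approx 914.22$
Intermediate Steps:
$n = \sqrt{5} \approx 2.2361$
$I{\left(C,o \right)} = 6$ ($I{\left(C,o \right)} = 6 - 0 = 6 + 0 = 6$)
$r{\left(u \right)} = 4 u$ ($r{\left(u \right)} = \left(6 - 4\right) \left(u + u\right) = 2 \cdot 2 u = 4 u$)
$\left(n + r{\left(7 \right)}\right)^{2} = \left(\sqrt{5} + 4 \cdot 7\right)^{2} = \left(\sqrt{5} + 28\right)^{2} = \left(28 + \sqrt{5}\right)^{2}$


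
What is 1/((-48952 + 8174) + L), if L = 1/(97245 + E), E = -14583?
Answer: -82662/3370791035 ≈ -2.4523e-5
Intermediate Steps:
L = 1/82662 (L = 1/(97245 - 14583) = 1/82662 ≈ 1.2097e-5)
1/((-48952 + 8174) + L) = 1/((-48952 + 8174) + 1/82662) = 1/(-40778 + 1/82662) = 1/(-3370791035/82662) = -82662/3370791035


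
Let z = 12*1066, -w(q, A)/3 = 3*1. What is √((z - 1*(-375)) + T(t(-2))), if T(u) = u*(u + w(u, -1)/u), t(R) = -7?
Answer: √13207 ≈ 114.92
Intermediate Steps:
w(q, A) = -9
z = 12792
T(u) = u*(u - 9/u)
√((z - 1*(-375)) + T(t(-2))) = √((12792 - 1*(-375)) + (-9 + (-7)²)) = √((12792 + 375) + (-9 + 49)) = √(13167 + 40) = √13207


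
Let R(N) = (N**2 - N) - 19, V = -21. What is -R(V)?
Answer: -443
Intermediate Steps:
R(N) = -19 + N**2 - N
-R(V) = -(-19 + (-21)**2 - 1*(-21)) = -(-19 + 441 + 21) = -1*443 = -443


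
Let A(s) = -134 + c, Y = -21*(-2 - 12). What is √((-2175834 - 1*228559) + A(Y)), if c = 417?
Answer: I*√2404110 ≈ 1550.5*I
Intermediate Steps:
Y = 294 (Y = -21*(-14) = 294)
A(s) = 283 (A(s) = -134 + 417 = 283)
√((-2175834 - 1*228559) + A(Y)) = √((-2175834 - 1*228559) + 283) = √((-2175834 - 228559) + 283) = √(-2404393 + 283) = √(-2404110) = I*√2404110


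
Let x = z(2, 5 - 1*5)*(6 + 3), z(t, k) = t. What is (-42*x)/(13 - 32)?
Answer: 756/19 ≈ 39.789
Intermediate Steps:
x = 18 (x = 2*(6 + 3) = 2*9 = 18)
(-42*x)/(13 - 32) = (-42*18)/(13 - 32) = -756/(-19) = -756*(-1/19) = 756/19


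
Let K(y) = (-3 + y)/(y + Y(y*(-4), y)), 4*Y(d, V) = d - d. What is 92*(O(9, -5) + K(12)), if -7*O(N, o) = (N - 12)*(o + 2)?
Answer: -345/7 ≈ -49.286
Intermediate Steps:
Y(d, V) = 0 (Y(d, V) = (d - d)/4 = (¼)*0 = 0)
O(N, o) = -(-12 + N)*(2 + o)/7 (O(N, o) = -(N - 12)*(o + 2)/7 = -(-12 + N)*(2 + o)/7)
K(y) = (-3 + y)/y (K(y) = (-3 + y)/(y + 0) = (-3 + y)/y)
92*(O(9, -5) + K(12)) = 92*((24/7 - 2/7*9 + (12/7)*(-5) - ⅐*9*(-5)) + (-3 + 12)/12) = 92*((24/7 - 18/7 - 60/7 + 45/7) + (1/12)*9) = 92*(-9/7 + ¾) = 92*(-15/28) = -345/7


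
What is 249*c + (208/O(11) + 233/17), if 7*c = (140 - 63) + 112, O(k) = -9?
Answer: 1027180/153 ≈ 6713.6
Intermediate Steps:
c = 27 (c = ((140 - 63) + 112)/7 = (77 + 112)/7 = (⅐)*189 = 27)
249*c + (208/O(11) + 233/17) = 249*27 + (208/(-9) + 233/17) = 6723 + (208*(-⅑) + 233*(1/17)) = 6723 + (-208/9 + 233/17) = 6723 - 1439/153 = 1027180/153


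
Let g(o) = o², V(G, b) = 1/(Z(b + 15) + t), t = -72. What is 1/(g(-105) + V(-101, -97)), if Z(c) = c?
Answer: 154/1697849 ≈ 9.0703e-5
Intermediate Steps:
V(G, b) = 1/(-57 + b) (V(G, b) = 1/((b + 15) - 72) = 1/((15 + b) - 72) = 1/(-57 + b))
1/(g(-105) + V(-101, -97)) = 1/((-105)² + 1/(-57 - 97)) = 1/(11025 + 1/(-154)) = 1/(11025 - 1/154) = 1/(1697849/154) = 154/1697849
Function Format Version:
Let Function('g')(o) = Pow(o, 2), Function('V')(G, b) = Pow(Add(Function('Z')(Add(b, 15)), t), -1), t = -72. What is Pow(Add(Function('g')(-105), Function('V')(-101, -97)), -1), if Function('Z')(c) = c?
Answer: Rational(154, 1697849) ≈ 9.0703e-5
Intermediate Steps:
Function('V')(G, b) = Pow(Add(-57, b), -1) (Function('V')(G, b) = Pow(Add(Add(b, 15), -72), -1) = Pow(Add(Add(15, b), -72), -1) = Pow(Add(-57, b), -1))
Pow(Add(Function('g')(-105), Function('V')(-101, -97)), -1) = Pow(Add(Pow(-105, 2), Pow(Add(-57, -97), -1)), -1) = Pow(Add(11025, Pow(-154, -1)), -1) = Pow(Add(11025, Rational(-1, 154)), -1) = Pow(Rational(1697849, 154), -1) = Rational(154, 1697849)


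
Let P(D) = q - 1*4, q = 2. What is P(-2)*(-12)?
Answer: 24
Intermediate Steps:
P(D) = -2 (P(D) = 2 - 1*4 = 2 - 4 = -2)
P(-2)*(-12) = -2*(-12) = 24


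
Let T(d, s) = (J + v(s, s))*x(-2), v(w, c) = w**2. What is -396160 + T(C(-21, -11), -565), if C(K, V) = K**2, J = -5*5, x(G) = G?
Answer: -1034560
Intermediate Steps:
J = -25
T(d, s) = 50 - 2*s**2 (T(d, s) = (-25 + s**2)*(-2) = 50 - 2*s**2)
-396160 + T(C(-21, -11), -565) = -396160 + (50 - 2*(-565)**2) = -396160 + (50 - 2*319225) = -396160 + (50 - 638450) = -396160 - 638400 = -1034560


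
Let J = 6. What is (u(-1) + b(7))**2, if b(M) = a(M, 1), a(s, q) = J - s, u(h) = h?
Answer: 4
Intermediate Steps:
a(s, q) = 6 - s
b(M) = 6 - M
(u(-1) + b(7))**2 = (-1 + (6 - 1*7))**2 = (-1 + (6 - 7))**2 = (-1 - 1)**2 = (-2)**2 = 4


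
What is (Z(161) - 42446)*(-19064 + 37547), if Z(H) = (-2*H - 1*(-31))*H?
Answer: -1650476451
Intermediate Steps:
Z(H) = H*(31 - 2*H) (Z(H) = (-2*H + 31)*H = (31 - 2*H)*H = H*(31 - 2*H))
(Z(161) - 42446)*(-19064 + 37547) = (161*(31 - 2*161) - 42446)*(-19064 + 37547) = (161*(31 - 322) - 42446)*18483 = (161*(-291) - 42446)*18483 = (-46851 - 42446)*18483 = -89297*18483 = -1650476451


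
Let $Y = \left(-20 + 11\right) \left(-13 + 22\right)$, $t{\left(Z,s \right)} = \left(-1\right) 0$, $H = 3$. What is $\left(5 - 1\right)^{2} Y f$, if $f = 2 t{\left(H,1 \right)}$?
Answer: $0$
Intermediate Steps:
$t{\left(Z,s \right)} = 0$
$f = 0$ ($f = 2 \cdot 0 = 0$)
$Y = -81$ ($Y = \left(-9\right) 9 = -81$)
$\left(5 - 1\right)^{2} Y f = \left(5 - 1\right)^{2} \left(-81\right) 0 = 4^{2} \left(-81\right) 0 = 16 \left(-81\right) 0 = \left(-1296\right) 0 = 0$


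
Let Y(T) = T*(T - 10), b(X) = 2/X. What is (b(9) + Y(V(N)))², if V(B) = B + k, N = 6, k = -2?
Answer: 45796/81 ≈ 565.38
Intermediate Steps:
V(B) = -2 + B (V(B) = B - 2 = -2 + B)
Y(T) = T*(-10 + T)
(b(9) + Y(V(N)))² = (2/9 + (-2 + 6)*(-10 + (-2 + 6)))² = (2*(⅑) + 4*(-10 + 4))² = (2/9 + 4*(-6))² = (2/9 - 24)² = (-214/9)² = 45796/81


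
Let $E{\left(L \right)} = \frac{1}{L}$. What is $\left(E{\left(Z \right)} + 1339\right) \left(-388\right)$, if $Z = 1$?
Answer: $-519920$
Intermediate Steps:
$\left(E{\left(Z \right)} + 1339\right) \left(-388\right) = \left(1^{-1} + 1339\right) \left(-388\right) = \left(1 + 1339\right) \left(-388\right) = 1340 \left(-388\right) = -519920$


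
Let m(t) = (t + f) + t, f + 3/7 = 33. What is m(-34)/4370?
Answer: -124/15295 ≈ -0.0081072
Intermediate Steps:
f = 228/7 (f = -3/7 + 33 = 228/7 ≈ 32.571)
m(t) = 228/7 + 2*t (m(t) = (t + 228/7) + t = (228/7 + t) + t = 228/7 + 2*t)
m(-34)/4370 = (228/7 + 2*(-34))/4370 = (228/7 - 68)*(1/4370) = -248/7*1/4370 = -124/15295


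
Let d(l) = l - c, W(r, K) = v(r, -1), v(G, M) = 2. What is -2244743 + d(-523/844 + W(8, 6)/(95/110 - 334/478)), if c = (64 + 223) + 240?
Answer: -1642963409897/731748 ≈ -2.2453e+6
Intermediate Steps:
W(r, K) = 2
c = 527 (c = 287 + 240 = 527)
d(l) = -527 + l (d(l) = l - 1*527 = l - 527 = -527 + l)
-2244743 + d(-523/844 + W(8, 6)/(95/110 - 334/478)) = -2244743 + (-527 + (-523/844 + 2/(95/110 - 334/478))) = -2244743 + (-527 + (-523*1/844 + 2/(95*(1/110) - 334*1/478))) = -2244743 + (-527 + (-523/844 + 2/(19/22 - 167/239))) = -2244743 + (-527 + (-523/844 + 2/(867/5258))) = -2244743 + (-527 + (-523/844 + 2*(5258/867))) = -2244743 + (-527 + (-523/844 + 10516/867)) = -2244743 + (-527 + 8422063/731748) = -2244743 - 377209133/731748 = -1642963409897/731748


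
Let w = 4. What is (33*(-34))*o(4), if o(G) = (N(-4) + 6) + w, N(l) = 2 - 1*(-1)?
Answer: -14586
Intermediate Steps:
N(l) = 3 (N(l) = 2 + 1 = 3)
o(G) = 13 (o(G) = (3 + 6) + 4 = 9 + 4 = 13)
(33*(-34))*o(4) = (33*(-34))*13 = -1122*13 = -14586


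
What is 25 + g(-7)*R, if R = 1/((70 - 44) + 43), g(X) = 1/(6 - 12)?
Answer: 10349/414 ≈ 24.998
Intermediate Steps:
g(X) = -1/6 (g(X) = 1/(-6) = -1/6)
R = 1/69 (R = 1/(26 + 43) = 1/69 ≈ 0.014493)
25 + g(-7)*R = 25 - 1/6*1/69 = 25 - 1/414 = 10349/414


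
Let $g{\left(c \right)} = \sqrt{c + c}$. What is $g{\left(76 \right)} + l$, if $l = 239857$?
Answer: $239857 + 2 \sqrt{38} \approx 2.3987 \cdot 10^{5}$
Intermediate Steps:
$g{\left(c \right)} = \sqrt{2} \sqrt{c}$ ($g{\left(c \right)} = \sqrt{2 c} = \sqrt{2} \sqrt{c}$)
$g{\left(76 \right)} + l = \sqrt{2} \sqrt{76} + 239857 = \sqrt{2} \cdot 2 \sqrt{19} + 239857 = 2 \sqrt{38} + 239857 = 239857 + 2 \sqrt{38}$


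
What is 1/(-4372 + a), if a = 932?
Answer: -1/3440 ≈ -0.00029070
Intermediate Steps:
1/(-4372 + a) = 1/(-4372 + 932) = 1/(-3440) = -1/3440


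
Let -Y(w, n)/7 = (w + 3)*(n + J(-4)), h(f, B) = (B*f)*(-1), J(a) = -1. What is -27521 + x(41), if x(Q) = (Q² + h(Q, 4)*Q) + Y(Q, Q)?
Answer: -44884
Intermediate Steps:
h(f, B) = -B*f
Y(w, n) = -7*(-1 + n)*(3 + w) (Y(w, n) = -7*(w + 3)*(n - 1) = -7*(3 + w)*(-1 + n) = -7*(-1 + n)*(3 + w))
x(Q) = 21 - 14*Q - 10*Q² (x(Q) = (Q² + (-1*4*Q)*Q) + (21 - 21*Q + 7*Q - 7*Q*Q) = (Q² + (-4*Q)*Q) + (21 - 21*Q + 7*Q - 7*Q²) = (Q² - 4*Q²) + (21 - 14*Q - 7*Q²) = -3*Q² + (21 - 14*Q - 7*Q²) = 21 - 14*Q - 10*Q²)
-27521 + x(41) = -27521 + (21 - 14*41 - 10*41²) = -27521 + (21 - 574 - 10*1681) = -27521 + (21 - 574 - 16810) = -27521 - 17363 = -44884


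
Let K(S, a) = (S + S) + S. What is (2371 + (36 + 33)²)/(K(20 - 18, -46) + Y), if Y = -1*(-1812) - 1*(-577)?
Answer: 7132/2395 ≈ 2.9779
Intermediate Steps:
K(S, a) = 3*S (K(S, a) = 2*S + S = 3*S)
Y = 2389 (Y = 1812 + 577 = 2389)
(2371 + (36 + 33)²)/(K(20 - 18, -46) + Y) = (2371 + (36 + 33)²)/(3*(20 - 18) + 2389) = (2371 + 69²)/(3*2 + 2389) = (2371 + 4761)/(6 + 2389) = 7132/2395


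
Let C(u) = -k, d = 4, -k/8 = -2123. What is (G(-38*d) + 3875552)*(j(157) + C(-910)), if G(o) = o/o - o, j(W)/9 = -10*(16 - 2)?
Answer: -70708362020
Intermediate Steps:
k = 16984 (k = -8*(-2123) = 16984)
j(W) = -1260 (j(W) = 9*(-10*(16 - 2)) = 9*(-10*14) = 9*(-140) = -1260)
G(o) = 1 - o
C(u) = -16984 (C(u) = -1*16984 = -16984)
(G(-38*d) + 3875552)*(j(157) + C(-910)) = ((1 - (-38)*4) + 3875552)*(-1260 - 16984) = ((1 - 1*(-152)) + 3875552)*(-18244) = ((1 + 152) + 3875552)*(-18244) = (153 + 3875552)*(-18244) = 3875705*(-18244) = -70708362020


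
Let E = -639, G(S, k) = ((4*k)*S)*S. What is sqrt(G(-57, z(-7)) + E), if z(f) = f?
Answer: 9*I*sqrt(1131) ≈ 302.67*I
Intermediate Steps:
G(S, k) = 4*k*S**2 (G(S, k) = (4*S*k)*S = 4*k*S**2)
sqrt(G(-57, z(-7)) + E) = sqrt(4*(-7)*(-57)**2 - 639) = sqrt(4*(-7)*3249 - 639) = sqrt(-90972 - 639) = sqrt(-91611) = 9*I*sqrt(1131)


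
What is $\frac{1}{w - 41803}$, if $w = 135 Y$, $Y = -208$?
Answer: $- \frac{1}{69883} \approx -1.431 \cdot 10^{-5}$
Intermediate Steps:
$w = -28080$ ($w = 135 \left(-208\right) = -28080$)
$\frac{1}{w - 41803} = \frac{1}{-28080 - 41803} = \frac{1}{-69883} = - \frac{1}{69883}$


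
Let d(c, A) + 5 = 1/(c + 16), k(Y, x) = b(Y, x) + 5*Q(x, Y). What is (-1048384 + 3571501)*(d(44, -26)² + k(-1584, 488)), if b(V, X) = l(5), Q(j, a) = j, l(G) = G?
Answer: 7478015005639/1200 ≈ 6.2317e+9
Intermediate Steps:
b(V, X) = 5
k(Y, x) = 5 + 5*x
d(c, A) = -5 + 1/(16 + c) (d(c, A) = -5 + 1/(c + 16) = -5 + 1/(16 + c))
(-1048384 + 3571501)*(d(44, -26)² + k(-1584, 488)) = (-1048384 + 3571501)*(((-79 - 5*44)/(16 + 44))² + (5 + 5*488)) = 2523117*(((-79 - 220)/60)² + (5 + 2440)) = 2523117*(((1/60)*(-299))² + 2445) = 2523117*((-299/60)² + 2445) = 2523117*(89401/3600 + 2445) = 2523117*(8891401/3600) = 7478015005639/1200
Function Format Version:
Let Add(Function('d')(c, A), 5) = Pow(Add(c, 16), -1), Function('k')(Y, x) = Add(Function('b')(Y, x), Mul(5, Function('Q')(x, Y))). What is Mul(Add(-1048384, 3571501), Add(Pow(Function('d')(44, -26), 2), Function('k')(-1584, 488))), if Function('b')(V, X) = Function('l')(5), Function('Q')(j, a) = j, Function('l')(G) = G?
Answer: Rational(7478015005639, 1200) ≈ 6.2317e+9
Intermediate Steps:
Function('b')(V, X) = 5
Function('k')(Y, x) = Add(5, Mul(5, x))
Function('d')(c, A) = Add(-5, Pow(Add(16, c), -1)) (Function('d')(c, A) = Add(-5, Pow(Add(c, 16), -1)) = Add(-5, Pow(Add(16, c), -1)))
Mul(Add(-1048384, 3571501), Add(Pow(Function('d')(44, -26), 2), Function('k')(-1584, 488))) = Mul(Add(-1048384, 3571501), Add(Pow(Mul(Pow(Add(16, 44), -1), Add(-79, Mul(-5, 44))), 2), Add(5, Mul(5, 488)))) = Mul(2523117, Add(Pow(Mul(Pow(60, -1), Add(-79, -220)), 2), Add(5, 2440))) = Mul(2523117, Add(Pow(Mul(Rational(1, 60), -299), 2), 2445)) = Mul(2523117, Add(Pow(Rational(-299, 60), 2), 2445)) = Mul(2523117, Add(Rational(89401, 3600), 2445)) = Mul(2523117, Rational(8891401, 3600)) = Rational(7478015005639, 1200)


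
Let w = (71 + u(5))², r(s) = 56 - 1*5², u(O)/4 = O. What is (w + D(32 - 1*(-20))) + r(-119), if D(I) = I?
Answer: 8364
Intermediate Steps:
u(O) = 4*O
r(s) = 31 (r(s) = 56 - 1*25 = 56 - 25 = 31)
w = 8281 (w = (71 + 4*5)² = (71 + 20)² = 91² = 8281)
(w + D(32 - 1*(-20))) + r(-119) = (8281 + (32 - 1*(-20))) + 31 = (8281 + (32 + 20)) + 31 = (8281 + 52) + 31 = 8333 + 31 = 8364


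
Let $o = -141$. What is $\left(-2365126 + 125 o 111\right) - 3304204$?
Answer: $-7625705$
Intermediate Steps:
$\left(-2365126 + 125 o 111\right) - 3304204 = \left(-2365126 + 125 \left(-141\right) 111\right) - 3304204 = \left(-2365126 - 1956375\right) - 3304204 = -4321501 - 3304204 = -7625705$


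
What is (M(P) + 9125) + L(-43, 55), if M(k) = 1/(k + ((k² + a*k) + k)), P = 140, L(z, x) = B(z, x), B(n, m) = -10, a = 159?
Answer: 384106101/42140 ≈ 9115.0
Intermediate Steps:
L(z, x) = -10
M(k) = 1/(k² + 161*k) (M(k) = 1/(k + ((k² + 159*k) + k)) = 1/(k + (k² + 160*k)) = 1/(k² + 161*k))
(M(P) + 9125) + L(-43, 55) = (1/(140*(161 + 140)) + 9125) - 10 = ((1/140)/301 + 9125) - 10 = ((1/140)*(1/301) + 9125) - 10 = (1/42140 + 9125) - 10 = 384527501/42140 - 10 = 384106101/42140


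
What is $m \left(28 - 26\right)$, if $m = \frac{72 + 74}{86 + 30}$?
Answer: $\frac{73}{29} \approx 2.5172$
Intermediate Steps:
$m = \frac{73}{58}$ ($m = \frac{146}{116} = 146 \cdot \frac{1}{116} = \frac{73}{58} \approx 1.2586$)
$m \left(28 - 26\right) = \frac{73 \left(28 - 26\right)}{58} = \frac{73}{58} \cdot 2 = \frac{73}{29}$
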